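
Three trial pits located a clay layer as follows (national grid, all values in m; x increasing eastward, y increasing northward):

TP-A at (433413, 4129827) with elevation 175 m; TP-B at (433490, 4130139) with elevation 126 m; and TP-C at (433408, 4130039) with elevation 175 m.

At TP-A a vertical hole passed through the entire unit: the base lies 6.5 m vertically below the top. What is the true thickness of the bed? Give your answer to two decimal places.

5.62 m

Let the plane be z = a·x + b·y + c.
TP-B−TP-A: 77a + 312b = −49;  TP-C−TP-A: −5a + 212b = 0.
Solving gives a = −0.58085, b = −0.01370.
|∇z| = √(a²+b²) = 0.58102, so dip δ = arctan(0.58102) = 30.16°.
True thickness = vertical thickness × cos δ = 6.5 × cos 30.16° = 5.62 m.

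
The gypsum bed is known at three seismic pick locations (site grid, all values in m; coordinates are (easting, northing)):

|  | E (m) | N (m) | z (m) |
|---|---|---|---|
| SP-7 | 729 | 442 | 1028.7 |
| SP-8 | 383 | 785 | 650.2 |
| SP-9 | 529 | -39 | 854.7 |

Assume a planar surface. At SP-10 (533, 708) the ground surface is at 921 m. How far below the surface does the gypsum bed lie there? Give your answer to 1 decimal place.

111.4 m

Let the plane be z = a·E + b·N + c.
SP-8−SP-7: −346a + 343b = −378.5;  SP-9−SP-7: −200a − 481b = −174.
Solving gives a = 1.02857, b = −0.06593.
Then c = 1028.7 − a·729 − b·442 = 308.02.
At (533, 708): z_contact = 548.23 − 46.68 + 308.02 = 809.56 m.
Depth below ground = 921 − 809.56 = 111.4 m.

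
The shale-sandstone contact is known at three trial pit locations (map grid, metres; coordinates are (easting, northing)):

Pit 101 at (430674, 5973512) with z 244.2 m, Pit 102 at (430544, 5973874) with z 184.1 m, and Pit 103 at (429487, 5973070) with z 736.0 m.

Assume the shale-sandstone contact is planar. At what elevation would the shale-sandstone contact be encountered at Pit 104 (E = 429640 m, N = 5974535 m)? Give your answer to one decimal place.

281.6 m

Let the plane be z = a·E + b·N + c.
Pit 102−Pit 101: −130a + 362b = −60.1;  Pit 103−Pit 101: −1187a − 442b = 491.8.
Solving gives a = −0.310923035, b = −0.277679543.
Then c = 244.2 − a·430674 − b·5973512 = 1792872.75.
At (429640, 5974535): z = −133585.0 − 1659006.1 + 1792872.75 = 281.6 m.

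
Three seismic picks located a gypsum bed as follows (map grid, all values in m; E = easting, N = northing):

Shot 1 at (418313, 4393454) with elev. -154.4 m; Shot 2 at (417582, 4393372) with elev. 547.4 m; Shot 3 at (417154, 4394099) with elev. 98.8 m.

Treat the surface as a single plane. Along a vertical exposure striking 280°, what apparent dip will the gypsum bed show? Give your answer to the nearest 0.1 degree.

Let the plane be z = a·E + b·N + c.
Shot 2−Shot 1: −731a − 82b = 701.8;  Shot 3−Shot 1: −1159a + 645b = 253.2.
Solving gives a = −0.83565, b = −1.10902.
Unit vector along 280° is (sin 280°, cos 280°) = (-0.9848, 0.1736).
Slope in that direction = a·(-0.9848) + b·(0.1736) = 0.63038.
Apparent dip = arctan|0.63038| = 32.2° (true dip is 54.2°, so apparent ≤ true as expected).

32.2°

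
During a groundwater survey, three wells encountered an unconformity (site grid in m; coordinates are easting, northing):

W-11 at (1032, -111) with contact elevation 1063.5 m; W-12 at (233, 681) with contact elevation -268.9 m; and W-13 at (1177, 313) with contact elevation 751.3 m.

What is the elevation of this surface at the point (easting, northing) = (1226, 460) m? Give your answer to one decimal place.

642.2 m

Two edge vectors: W-11→W-12 = (-799, 792, -1332.4), W-11→W-13 = (145, 424, -312.2).
Normal n = (W-11→W-12) × (W-11→W-13) = (317675.2, -442645.8, -453616).
So ∂z/∂easting = −n_x/n_z = 0.700317 and ∂z/∂northing = −n_y/n_z = −0.975816.
Intercept c from W-11: 1063.5 − 722.73 − 108.32 = 232.46.
At (1226, 460): z = 858.6 − 448.9 + 232.46 = 642.2 m.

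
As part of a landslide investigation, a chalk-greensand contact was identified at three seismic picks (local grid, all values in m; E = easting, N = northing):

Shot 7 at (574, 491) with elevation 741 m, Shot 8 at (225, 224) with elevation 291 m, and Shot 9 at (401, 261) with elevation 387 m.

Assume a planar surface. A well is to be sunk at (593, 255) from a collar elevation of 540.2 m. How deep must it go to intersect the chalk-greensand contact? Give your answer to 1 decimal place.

Two edge vectors: Shot 7→Shot 8 = (-349, -267, -450), Shot 7→Shot 9 = (-173, -230, -354).
Normal n = (Shot 7→Shot 8) × (Shot 7→Shot 9) = (-8982, -45696, 34079).
So ∂z/∂E = −n_x/n_z = 0.26356 and ∂z/∂N = −n_y/n_z = 1.34088.
Intercept c from Shot 7: 741 − 151.29 − 658.37 = −68.66.
At (593, 255): z_contact = 156.29 + 341.93 − 68.66 = 429.56 m.
Depth below ground = 540.2 − 429.56 = 110.6 m.

110.6 m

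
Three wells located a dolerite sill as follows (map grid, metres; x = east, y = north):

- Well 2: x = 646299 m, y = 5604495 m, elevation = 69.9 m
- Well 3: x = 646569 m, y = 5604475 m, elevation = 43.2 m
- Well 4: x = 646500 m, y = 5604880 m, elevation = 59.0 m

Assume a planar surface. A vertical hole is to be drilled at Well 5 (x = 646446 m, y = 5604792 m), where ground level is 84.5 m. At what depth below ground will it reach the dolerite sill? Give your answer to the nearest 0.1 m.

Let the plane be z = a·x + b·y + c.
Well 3−Well 2: 270a − 20b = −26.7;  Well 4−Well 2: 201a + 385b = −10.9.
Solving gives a = −0.097226081, b = 0.022447902.
Then c = 69.9 − a·646299 − b·5604495 = −62902.14.
At (646446, 5604792): z_contact = −62851.41 + 125815.82 − 62902.14 = 62.27 m.
Depth below ground = 84.5 − 62.27 = 22.2 m.

22.2 m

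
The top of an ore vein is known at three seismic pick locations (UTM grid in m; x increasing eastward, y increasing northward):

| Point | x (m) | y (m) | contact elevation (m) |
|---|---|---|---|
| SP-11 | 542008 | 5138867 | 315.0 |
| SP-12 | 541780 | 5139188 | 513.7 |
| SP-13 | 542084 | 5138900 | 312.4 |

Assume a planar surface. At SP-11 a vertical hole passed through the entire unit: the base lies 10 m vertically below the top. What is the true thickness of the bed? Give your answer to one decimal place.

8.9 m

Let the plane be z = a·x + b·y + c.
SP-12−SP-11: −228a + 321b = 198.7;  SP-13−SP-11: 76a + 33b = −2.6.
Solving gives a = −0.23157, b = 0.45452.
|∇z| = √(a²+b²) = 0.51011, so dip δ = arctan(0.51011) = 27.03°.
True thickness = vertical thickness × cos δ = 10 × cos 27.03° = 8.9 m.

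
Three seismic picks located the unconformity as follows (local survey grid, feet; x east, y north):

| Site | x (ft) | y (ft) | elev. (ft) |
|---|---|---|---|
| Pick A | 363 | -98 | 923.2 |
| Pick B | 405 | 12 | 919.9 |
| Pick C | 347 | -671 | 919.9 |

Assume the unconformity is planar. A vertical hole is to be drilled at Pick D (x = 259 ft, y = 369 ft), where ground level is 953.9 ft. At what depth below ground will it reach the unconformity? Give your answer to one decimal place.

Two edge vectors: Pick A→Pick B = (42, 110, -3.3), Pick A→Pick C = (-16, -573, -3.3).
Normal n = (Pick A→Pick B) × (Pick A→Pick C) = (-2253.9, 191.4, -22306).
So ∂z/∂x = −n_x/n_z = −0.10104 and ∂z/∂y = −n_y/n_z = 0.00858.
Intercept c from Pick A: 923.2 + 36.68 + 0.84 = 960.72.
At (259, 369): z_contact = −26.17 + 3.17 + 960.72 = 937.72 ft.
Depth below ground = 953.9 − 937.72 = 16.2 ft.

16.2 ft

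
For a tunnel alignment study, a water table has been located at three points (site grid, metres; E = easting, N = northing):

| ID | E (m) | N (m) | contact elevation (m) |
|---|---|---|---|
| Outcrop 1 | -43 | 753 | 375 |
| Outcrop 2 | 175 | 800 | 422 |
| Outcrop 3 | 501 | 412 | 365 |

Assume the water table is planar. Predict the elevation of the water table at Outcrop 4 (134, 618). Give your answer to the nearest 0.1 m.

Let the plane be z = a·E + b·N + c.
Outcrop 2−Outcrop 1: 218a + 47b = 47;  Outcrop 3−Outcrop 1: 544a − 341b = −10.
Solving gives a = 0.15572, b = 0.27774.
Then c = 375 − a·-43 − b·753 = 172.56.
At (134, 618): z = 20.9 + 171.6 + 172.56 = 365.1 m.

365.1 m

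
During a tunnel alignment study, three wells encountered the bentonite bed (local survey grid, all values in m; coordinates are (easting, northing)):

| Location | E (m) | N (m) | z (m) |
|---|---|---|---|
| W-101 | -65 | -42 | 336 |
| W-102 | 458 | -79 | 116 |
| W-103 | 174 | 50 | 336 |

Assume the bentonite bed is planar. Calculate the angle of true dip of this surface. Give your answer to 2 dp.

Two edge vectors: W-101→W-102 = (523, -37, -220), W-101→W-103 = (239, 92, 0).
Normal n = (W-101→W-102) × (W-101→W-103) = (20240, -52580, 56959).
So ∂z/∂E = −n_x/n_z = −0.35534 and ∂z/∂N = −n_y/n_z = 0.92312.
Gradient magnitude |∇z| = √(a² + b²) = √(0.12627 + 0.85215) = 0.98915.
True dip = arctan(0.98915) = 44.69°, dipping toward SSE (azimuth ≈ 159°).

44.69°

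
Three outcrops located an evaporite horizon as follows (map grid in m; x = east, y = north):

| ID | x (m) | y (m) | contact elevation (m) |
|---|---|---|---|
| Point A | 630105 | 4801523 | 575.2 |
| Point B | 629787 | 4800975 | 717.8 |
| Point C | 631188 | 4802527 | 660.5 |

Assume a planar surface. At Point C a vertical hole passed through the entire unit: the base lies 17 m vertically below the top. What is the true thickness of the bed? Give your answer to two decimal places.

Two edge vectors: Point A→Point B = (-318, -548, 142.6), Point A→Point C = (1083, 1004, 85.3).
Normal n = (Point A→Point B) × (Point A→Point C) = (-189914.8, 181561.2, 274212).
So ∂z/∂x = −n_x/n_z = 0.69258 and ∂z/∂y = −n_y/n_z = −0.66212.
|∇z| = √(a²+b²) = 0.95816, so dip δ = arctan(0.95816) = 43.78°.
True thickness = vertical thickness × cos δ = 17 × cos 43.78° = 12.27 m.

12.27 m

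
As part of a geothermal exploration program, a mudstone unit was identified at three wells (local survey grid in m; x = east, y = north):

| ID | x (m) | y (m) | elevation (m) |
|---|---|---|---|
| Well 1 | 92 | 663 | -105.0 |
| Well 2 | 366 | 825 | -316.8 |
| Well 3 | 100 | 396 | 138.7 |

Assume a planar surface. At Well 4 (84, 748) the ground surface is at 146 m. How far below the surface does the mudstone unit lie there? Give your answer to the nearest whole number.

Let the plane be z = a·x + b·y + c.
Well 2−Well 1: 274a + 162b = −211.8;  Well 3−Well 1: 8a − 267b = 243.7.
Solving gives a = −0.22929, b = −0.91960.
Then c = -105 − a·92 − b·663 = 525.79.
At (84, 748): z_contact = −19.3 − 687.9 + 525.79 = -181.3 m.
Depth below ground = 146 − (-181.3) = 327 m.

327 m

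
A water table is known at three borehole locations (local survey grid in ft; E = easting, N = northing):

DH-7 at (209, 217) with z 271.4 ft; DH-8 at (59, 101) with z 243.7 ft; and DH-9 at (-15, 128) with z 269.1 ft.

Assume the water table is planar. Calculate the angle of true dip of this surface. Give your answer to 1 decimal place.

Let the plane be z = a·E + b·N + c.
DH-8−DH-7: −150a − 116b = −27.7;  DH-9−DH-7: −224a − 89b = −2.3.
Solving gives a = −0.17401, b = 0.46381.
Gradient magnitude |∇z| = √(a² + b²) = √(0.03028 + 0.21512) = 0.49538.
True dip = arctan(0.49538) = 26.4°, dipping toward SSE (azimuth ≈ 159°).

26.4°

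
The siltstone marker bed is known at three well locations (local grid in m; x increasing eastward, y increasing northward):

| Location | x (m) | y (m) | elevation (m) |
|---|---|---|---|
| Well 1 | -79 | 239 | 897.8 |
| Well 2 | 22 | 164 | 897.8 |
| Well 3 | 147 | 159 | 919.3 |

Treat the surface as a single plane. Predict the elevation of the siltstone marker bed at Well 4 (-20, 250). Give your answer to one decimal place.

911.2 m

Let the plane be z = a·x + b·y + c.
Well 2−Well 1: 101a − 75b = 0;  Well 3−Well 1: 226a − 80b = 21.5.
Solving gives a = 0.18179, b = 0.24481.
Then c = 897.8 − a·-79 − b·239 = 853.65.
At (-20, 250): z = −3.6 + 61.2 + 853.65 = 911.2 m.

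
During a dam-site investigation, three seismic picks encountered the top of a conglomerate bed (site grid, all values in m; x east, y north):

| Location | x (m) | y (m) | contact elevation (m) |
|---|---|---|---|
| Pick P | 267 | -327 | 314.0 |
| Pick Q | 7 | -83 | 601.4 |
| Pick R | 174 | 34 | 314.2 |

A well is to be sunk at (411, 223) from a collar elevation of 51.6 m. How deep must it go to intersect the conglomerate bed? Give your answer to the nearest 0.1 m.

Let the plane be z = a·x + b·y + c.
Pick Q−Pick P: −260a + 244b = 287.4;  Pick R−Pick P: −93a + 361b = 0.2.
Solving gives a = −1.45715, b = −0.37483.
Then c = 314 − a·267 − b·-327 = 580.49.
At (411, 223): z_contact = −598.89 − 83.59 + 580.49 = -101.99 m.
Depth below ground = 51.6 − (-101.99) = 153.6 m.

153.6 m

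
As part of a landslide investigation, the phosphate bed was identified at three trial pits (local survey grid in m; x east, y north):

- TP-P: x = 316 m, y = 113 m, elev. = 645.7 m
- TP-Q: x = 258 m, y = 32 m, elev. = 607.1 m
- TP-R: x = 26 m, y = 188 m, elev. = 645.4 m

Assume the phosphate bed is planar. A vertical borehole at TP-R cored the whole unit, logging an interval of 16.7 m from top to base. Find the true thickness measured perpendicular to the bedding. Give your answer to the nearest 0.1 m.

Two edge vectors: TP-P→TP-Q = (-58, -81, -38.6), TP-P→TP-R = (-290, 75, -0.3).
Normal n = (TP-P→TP-Q) × (TP-P→TP-R) = (2919.3, 11176.6, -27840).
So ∂z/∂x = −n_x/n_z = 0.10486 and ∂z/∂y = −n_y/n_z = 0.40146.
|∇z| = √(a²+b²) = 0.41493, so dip δ = arctan(0.41493) = 22.53°.
True thickness = vertical thickness × cos δ = 16.7 × cos 22.53° = 15.4 m.

15.4 m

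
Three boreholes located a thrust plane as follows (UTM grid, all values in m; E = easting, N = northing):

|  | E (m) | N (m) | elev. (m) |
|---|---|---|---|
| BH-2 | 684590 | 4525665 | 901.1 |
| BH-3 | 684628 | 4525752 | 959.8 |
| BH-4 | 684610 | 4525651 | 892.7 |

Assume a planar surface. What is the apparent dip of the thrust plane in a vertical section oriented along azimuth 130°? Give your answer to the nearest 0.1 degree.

21.4°

Let the plane be z = a·E + b·N + c.
BH-3−BH-2: 38a + 87b = 58.7;  BH-4−BH-2: 20a − 14b = −8.4.
Solving gives a = 0.04005, b = 0.65722.
Unit vector along 130° is (sin 130°, cos 130°) = (0.7660, -0.6428).
Slope in that direction = a·(0.7660) + b·(-0.6428) = −0.39177.
Apparent dip = arctan|0.39177| = 21.4° (true dip is 33.4°, so apparent ≤ true as expected).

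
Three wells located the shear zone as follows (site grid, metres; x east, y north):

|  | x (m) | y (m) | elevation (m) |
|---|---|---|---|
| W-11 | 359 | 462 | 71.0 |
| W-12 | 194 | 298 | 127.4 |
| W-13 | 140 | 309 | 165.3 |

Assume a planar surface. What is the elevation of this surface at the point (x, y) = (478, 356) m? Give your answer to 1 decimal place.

Let the plane be z = a·x + b·y + c.
W-12−W-11: −165a − 164b = 56.4;  W-13−W-11: −219a − 153b = 94.3.
Solving gives a = −0.64061, b = 0.30062.
Then c = 71 − a·359 − b·462 = 162.09.
At (478, 356): z = −306.2 + 107.0 + 162.09 = -37.1 m.

-37.1 m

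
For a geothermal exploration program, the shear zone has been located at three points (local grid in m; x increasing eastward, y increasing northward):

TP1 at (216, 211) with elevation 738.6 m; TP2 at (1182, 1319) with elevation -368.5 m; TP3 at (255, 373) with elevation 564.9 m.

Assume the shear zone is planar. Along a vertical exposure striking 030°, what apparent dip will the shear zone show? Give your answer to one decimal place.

Two edge vectors: TP1→TP2 = (966, 1108, -1107.1), TP1→TP3 = (39, 162, -173.7).
Normal n = (TP1→TP2) × (TP1→TP3) = (-13109.4, 124617.3, 113280).
So ∂z/∂x = −n_x/n_z = 0.11573 and ∂z/∂y = −n_y/n_z = −1.10008.
Unit vector along 030° is (sin 30°, cos 30°) = (0.5000, 0.8660).
Slope in that direction = a·(0.5000) + b·(0.8660) = −0.89484.
Apparent dip = arctan|0.89484| = 41.8° (true dip is 47.9°, so apparent ≤ true as expected).

41.8°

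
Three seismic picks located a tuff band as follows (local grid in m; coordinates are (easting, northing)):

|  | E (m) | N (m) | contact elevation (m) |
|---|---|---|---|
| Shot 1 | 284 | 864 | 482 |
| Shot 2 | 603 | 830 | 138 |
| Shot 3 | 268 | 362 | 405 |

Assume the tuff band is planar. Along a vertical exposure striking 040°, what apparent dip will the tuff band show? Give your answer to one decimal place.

28.2°

Let the plane be z = a·E + b·N + c.
Shot 2−Shot 1: 319a − 34b = −344;  Shot 3−Shot 1: −16a − 502b = −77.
Solving gives a = −1.05843, b = 0.18712.
Unit vector along 040° is (sin 40°, cos 40°) = (0.6428, 0.7660).
Slope in that direction = a·(0.6428) + b·(0.7660) = −0.53700.
Apparent dip = arctan|0.53700| = 28.2° (true dip is 47.1°, so apparent ≤ true as expected).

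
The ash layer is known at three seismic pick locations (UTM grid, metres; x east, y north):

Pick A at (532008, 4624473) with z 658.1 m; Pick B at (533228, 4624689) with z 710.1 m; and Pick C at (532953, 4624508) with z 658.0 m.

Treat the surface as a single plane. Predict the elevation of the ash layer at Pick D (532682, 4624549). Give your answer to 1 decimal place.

Two edge vectors: Pick A→Pick B = (1220, 216, 52), Pick A→Pick C = (945, 35, -0.1).
Normal n = (Pick A→Pick B) × (Pick A→Pick C) = (-1841.6, 49262, -161420).
So ∂z/∂x = −n_x/n_z = −0.011408747 and ∂z/∂y = −n_y/n_z = 0.305179036.
Intercept c from Pick A: 658.1 + 6069.54 − 1411292.21 = −1404564.57.
At (532682, 4624549): z = −6077.2 + 1411315.4 − 1404564.57 = 673.6 m.

673.6 m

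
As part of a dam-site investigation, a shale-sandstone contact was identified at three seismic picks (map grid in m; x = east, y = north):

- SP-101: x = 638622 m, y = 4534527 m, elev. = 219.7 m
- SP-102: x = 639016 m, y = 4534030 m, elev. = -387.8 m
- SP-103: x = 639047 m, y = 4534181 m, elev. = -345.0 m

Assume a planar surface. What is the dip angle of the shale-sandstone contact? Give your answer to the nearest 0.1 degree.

Let the plane be z = a·x + b·y + c.
SP-102−SP-101: 394a − 497b = −607.5;  SP-103−SP-101: 425a − 346b = −564.7.
Solving gives a = −0.94072, b = 0.47657.
Gradient magnitude |∇z| = √(a² + b²) = √(0.88495 + 0.22712) = 1.05455.
True dip = arctan(1.05455) = 46.5°, dipping toward ESE (azimuth ≈ 117°).

46.5°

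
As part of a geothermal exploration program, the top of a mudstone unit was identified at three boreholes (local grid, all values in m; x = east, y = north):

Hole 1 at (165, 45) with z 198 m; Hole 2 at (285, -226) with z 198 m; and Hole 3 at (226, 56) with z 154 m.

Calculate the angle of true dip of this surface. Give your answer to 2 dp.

36.15°

Let the plane be z = a·x + b·y + c.
Hole 2−Hole 1: 120a − 271b = 0;  Hole 3−Hole 1: 61a + 11b = −44.
Solving gives a = −0.66797, b = −0.29578.
Gradient magnitude |∇z| = √(a² + b²) = √(0.44619 + 0.08749) = 0.73053.
True dip = arctan(0.73053) = 36.15°, dipping toward ENE (azimuth ≈ 066°).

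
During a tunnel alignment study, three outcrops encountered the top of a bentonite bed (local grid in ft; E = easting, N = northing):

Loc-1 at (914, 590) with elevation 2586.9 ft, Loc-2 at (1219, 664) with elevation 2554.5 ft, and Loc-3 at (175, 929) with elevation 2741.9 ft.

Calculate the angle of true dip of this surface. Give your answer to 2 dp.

Two edge vectors: Loc-1→Loc-2 = (305, 74, -32.4), Loc-1→Loc-3 = (-739, 339, 155).
Normal n = (Loc-1→Loc-2) × (Loc-1→Loc-3) = (22453.6, -23331.4, 158081).
So ∂z/∂E = −n_x/n_z = −0.14204 and ∂z/∂N = −n_y/n_z = 0.14759.
Gradient magnitude |∇z| = √(a² + b²) = √(0.02017 + 0.02178) = 0.20484.
True dip = arctan(0.20484) = 11.58°, dipping toward SE (azimuth ≈ 136°).

11.58°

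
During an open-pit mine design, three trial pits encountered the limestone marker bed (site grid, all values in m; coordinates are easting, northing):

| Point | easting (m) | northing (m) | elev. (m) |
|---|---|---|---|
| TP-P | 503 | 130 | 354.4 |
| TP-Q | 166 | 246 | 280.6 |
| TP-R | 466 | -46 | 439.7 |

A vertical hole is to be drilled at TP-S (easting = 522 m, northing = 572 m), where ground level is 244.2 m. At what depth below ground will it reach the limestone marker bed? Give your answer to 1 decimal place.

Two edge vectors: TP-P→TP-Q = (-337, 116, -73.8), TP-P→TP-R = (-37, -176, 85.3).
Normal n = (TP-P→TP-Q) × (TP-P→TP-R) = (-3094, 31476.7, 63604).
So ∂z/∂easting = −n_x/n_z = 0.04864 and ∂z/∂northing = −n_y/n_z = −0.49489.
Intercept c from TP-P: 354.4 − 24.47 + 64.34 = 394.27.
At (522, 572): z_contact = 25.39 − 283.07 + 394.27 = 136.58 m.
Depth below ground = 244.2 − 136.58 = 107.6 m.

107.6 m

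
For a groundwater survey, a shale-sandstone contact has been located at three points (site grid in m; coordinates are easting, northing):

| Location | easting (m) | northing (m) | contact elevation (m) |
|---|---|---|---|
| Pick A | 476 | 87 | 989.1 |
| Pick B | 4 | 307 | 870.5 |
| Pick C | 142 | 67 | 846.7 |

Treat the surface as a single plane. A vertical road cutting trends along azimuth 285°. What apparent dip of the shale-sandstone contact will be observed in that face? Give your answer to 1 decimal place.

Let the plane be z = a·easting + b·northing + c.
Pick B−Pick A: −472a + 220b = −118.6;  Pick C−Pick A: −334a − 20b = −142.4.
Solving gives a = 0.40642, b = 0.33286.
Unit vector along 285° is (sin 285°, cos 285°) = (-0.9659, 0.2588).
Slope in that direction = a·(-0.9659) + b·(0.2588) = −0.30642.
Apparent dip = arctan|0.30642| = 17.0° (true dip is 27.7°, so apparent ≤ true as expected).

17.0°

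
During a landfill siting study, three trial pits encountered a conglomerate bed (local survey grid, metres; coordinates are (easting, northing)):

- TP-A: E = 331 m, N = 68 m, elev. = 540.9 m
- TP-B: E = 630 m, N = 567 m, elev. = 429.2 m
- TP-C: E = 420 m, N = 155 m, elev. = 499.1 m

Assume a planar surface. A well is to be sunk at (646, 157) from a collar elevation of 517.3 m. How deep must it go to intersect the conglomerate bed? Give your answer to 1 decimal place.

154.8 m

Two edge vectors: TP-A→TP-B = (299, 499, -111.7), TP-A→TP-C = (89, 87, -41.8).
Normal n = (TP-A→TP-B) × (TP-A→TP-C) = (-11140.3, 2556.9, -18398).
So ∂z/∂E = −n_x/n_z = −0.60552 and ∂z/∂N = −n_y/n_z = 0.13898.
Intercept c from TP-A: 540.9 + 200.43 − 9.45 = 731.88.
At (646, 157): z_contact = −391.16 + 21.82 + 731.88 = 362.53 m.
Depth below ground = 517.3 − 362.53 = 154.8 m.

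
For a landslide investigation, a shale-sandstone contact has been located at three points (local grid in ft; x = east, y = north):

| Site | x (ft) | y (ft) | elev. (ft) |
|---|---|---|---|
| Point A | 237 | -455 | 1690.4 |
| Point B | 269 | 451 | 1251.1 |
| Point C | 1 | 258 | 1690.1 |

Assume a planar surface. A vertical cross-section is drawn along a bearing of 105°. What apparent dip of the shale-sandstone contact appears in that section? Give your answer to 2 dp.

49.33°

Let the plane be z = a·x + b·y + c.
Point B−Point A: 32a + 906b = −439.3;  Point C−Point A: −236a + 713b = −0.3.
Solving gives a = −1.32251, b = −0.43817.
Unit vector along 105° is (sin 105°, cos 105°) = (0.9659, -0.2588).
Slope in that direction = a·(0.9659) + b·(-0.2588) = −1.16404.
Apparent dip = arctan|1.16404| = 49.33° (true dip is 54.3°, so apparent ≤ true as expected).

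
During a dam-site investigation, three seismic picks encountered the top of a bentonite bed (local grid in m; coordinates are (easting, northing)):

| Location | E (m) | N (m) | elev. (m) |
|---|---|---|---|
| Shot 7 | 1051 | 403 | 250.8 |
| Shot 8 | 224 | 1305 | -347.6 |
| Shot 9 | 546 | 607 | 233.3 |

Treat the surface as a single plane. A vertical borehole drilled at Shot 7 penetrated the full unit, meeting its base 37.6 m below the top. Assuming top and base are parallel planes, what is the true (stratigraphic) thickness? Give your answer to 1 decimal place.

25.7 m

Let the plane be z = a·E + b·N + c.
Shot 8−Shot 7: −827a + 902b = −598.4;  Shot 9−Shot 7: −505a + 204b = −17.5.
Solving gives a = −0.37060, b = −1.00320.
|∇z| = √(a²+b²) = 1.06946, so dip δ = arctan(1.06946) = 46.92°.
True thickness = vertical thickness × cos δ = 37.6 × cos 46.92° = 25.7 m.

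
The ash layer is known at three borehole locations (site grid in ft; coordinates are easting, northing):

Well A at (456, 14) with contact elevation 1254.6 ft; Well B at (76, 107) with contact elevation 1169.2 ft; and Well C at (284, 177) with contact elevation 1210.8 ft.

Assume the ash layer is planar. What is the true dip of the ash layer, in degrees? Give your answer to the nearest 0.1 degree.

Let the plane be z = a·easting + b·northing + c.
Well B−Well A: −380a + 93b = −85.4;  Well C−Well A: −172a + 163b = −43.8.
Solving gives a = 0.21432, b = −0.04256.
Gradient magnitude |∇z| = √(a² + b²) = √(0.04593 + 0.00181) = 0.21851.
True dip = arctan(0.21851) = 12.3°, dipping toward W (azimuth ≈ 281°).

12.3°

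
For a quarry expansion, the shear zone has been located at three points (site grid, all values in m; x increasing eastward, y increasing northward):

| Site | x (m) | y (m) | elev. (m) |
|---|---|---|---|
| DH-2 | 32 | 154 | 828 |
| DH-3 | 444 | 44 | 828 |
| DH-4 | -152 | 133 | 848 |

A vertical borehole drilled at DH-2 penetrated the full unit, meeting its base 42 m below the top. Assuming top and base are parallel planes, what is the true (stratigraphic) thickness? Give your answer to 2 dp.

40.28 m

Two edge vectors: DH-2→DH-3 = (412, -110, 0), DH-2→DH-4 = (-184, -21, 20).
Normal n = (DH-2→DH-3) × (DH-2→DH-4) = (-2200, -8240, -28892).
So ∂z/∂x = −n_x/n_z = −0.07615 and ∂z/∂y = −n_y/n_z = −0.28520.
|∇z| = √(a²+b²) = 0.29519, so dip δ = arctan(0.29519) = 16.45°.
True thickness = vertical thickness × cos δ = 42 × cos 16.45° = 40.28 m.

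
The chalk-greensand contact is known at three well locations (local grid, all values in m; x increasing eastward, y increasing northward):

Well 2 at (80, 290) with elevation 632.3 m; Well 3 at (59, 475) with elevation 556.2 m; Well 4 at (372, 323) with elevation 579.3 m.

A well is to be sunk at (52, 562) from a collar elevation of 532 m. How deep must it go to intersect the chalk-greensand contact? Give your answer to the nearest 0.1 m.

Let the plane be z = a·x + b·y + c.
Well 3−Well 2: −21a + 185b = −76.1;  Well 4−Well 2: 292a + 33b = −53.
Solving gives a = −0.13331, b = −0.42648.
Then c = 632.3 − a·80 − b·290 = 766.64.
At (52, 562): z_contact = −6.93 − 239.68 + 766.64 = 520.03 m.
Depth below ground = 532 − 520.03 = 12.0 m.

12.0 m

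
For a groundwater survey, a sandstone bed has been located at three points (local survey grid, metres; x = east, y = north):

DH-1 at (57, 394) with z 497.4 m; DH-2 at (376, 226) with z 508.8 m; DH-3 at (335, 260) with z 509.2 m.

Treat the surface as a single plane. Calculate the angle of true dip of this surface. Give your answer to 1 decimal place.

Let the plane be z = a·x + b·y + c.
DH-2−DH-1: 319a − 168b = 11.4;  DH-3−DH-1: 278a − 134b = 11.8.
Solving gives a = 0.11491, b = 0.15033.
Gradient magnitude |∇z| = √(a² + b²) = √(0.01320 + 0.02260) = 0.18921.
True dip = arctan(0.18921) = 10.7°, dipping toward SW (azimuth ≈ 217°).

10.7°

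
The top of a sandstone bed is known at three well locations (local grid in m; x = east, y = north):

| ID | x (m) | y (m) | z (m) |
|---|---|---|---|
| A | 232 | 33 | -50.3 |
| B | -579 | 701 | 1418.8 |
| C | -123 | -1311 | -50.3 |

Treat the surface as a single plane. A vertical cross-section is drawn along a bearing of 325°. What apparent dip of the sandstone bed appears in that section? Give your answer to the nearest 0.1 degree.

49.6°

Two edge vectors: A→B = (-811, 668, 1469.1), A→C = (-355, -1344, 0).
Normal n = (A→B) × (A→C) = (1974470.4, -521530.5, 1327124).
So ∂z/∂x = −n_x/n_z = −1.48778 and ∂z/∂y = −n_y/n_z = 0.39298.
Unit vector along 325° is (sin 325°, cos 325°) = (-0.5736, 0.8192).
Slope in that direction = a·(-0.5736) + b·(0.8192) = 1.17527.
Apparent dip = arctan|1.17527| = 49.6° (true dip is 57.0°, so apparent ≤ true as expected).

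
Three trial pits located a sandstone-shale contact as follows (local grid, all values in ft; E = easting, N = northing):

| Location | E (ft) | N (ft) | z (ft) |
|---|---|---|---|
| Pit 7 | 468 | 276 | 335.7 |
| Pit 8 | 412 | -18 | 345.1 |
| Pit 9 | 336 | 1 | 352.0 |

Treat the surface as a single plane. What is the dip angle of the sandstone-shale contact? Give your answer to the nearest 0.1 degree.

5.4°

Let the plane be z = a·E + b·N + c.
Pit 8−Pit 7: −56a − 294b = 9.4;  Pit 9−Pit 7: −132a − 275b = 16.3.
Solving gives a = −0.09429, b = −0.01401.
Gradient magnitude |∇z| = √(a² + b²) = √(0.00889 + 0.00020) = 0.09533.
True dip = arctan(0.09533) = 5.4°, dipping toward E (azimuth ≈ 082°).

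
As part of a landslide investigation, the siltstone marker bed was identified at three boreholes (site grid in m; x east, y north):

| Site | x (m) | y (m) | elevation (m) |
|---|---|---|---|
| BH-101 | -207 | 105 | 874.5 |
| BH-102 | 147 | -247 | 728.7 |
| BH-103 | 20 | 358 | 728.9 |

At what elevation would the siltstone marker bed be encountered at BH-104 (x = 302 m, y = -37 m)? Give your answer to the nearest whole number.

625 m

Let the plane be z = a·x + b·y + c.
BH-102−BH-101: 354a − 352b = −145.8;  BH-103−BH-101: 227a + 253b = −145.6.
Solving gives a = −0.52010, b = −0.10885.
Then c = 874.5 − a·-207 − b·105 = 778.27.
At (302, -37): z = −157.1 + 4.0 + 778.27 = 625.2 m.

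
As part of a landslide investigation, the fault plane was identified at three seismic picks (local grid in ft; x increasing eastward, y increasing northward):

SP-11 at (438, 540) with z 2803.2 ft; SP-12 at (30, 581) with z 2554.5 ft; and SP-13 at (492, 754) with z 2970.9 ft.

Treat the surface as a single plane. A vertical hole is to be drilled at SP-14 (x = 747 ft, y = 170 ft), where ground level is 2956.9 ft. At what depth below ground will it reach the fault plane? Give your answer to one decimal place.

173.5 ft

Let the plane be z = a·x + b·y + c.
SP-12−SP-11: −408a + 41b = −248.7;  SP-13−SP-11: 54a + 214b = 167.7.
Solving gives a = 0.67129, b = 0.61426.
Then c = 2803.2 − a·438 − b·540 = 2177.48.
At (747, 170): z_contact = 501.45 + 104.42 + 2177.48 = 2783.35 ft.
Depth below ground = 2956.9 − 2783.35 = 173.5 ft.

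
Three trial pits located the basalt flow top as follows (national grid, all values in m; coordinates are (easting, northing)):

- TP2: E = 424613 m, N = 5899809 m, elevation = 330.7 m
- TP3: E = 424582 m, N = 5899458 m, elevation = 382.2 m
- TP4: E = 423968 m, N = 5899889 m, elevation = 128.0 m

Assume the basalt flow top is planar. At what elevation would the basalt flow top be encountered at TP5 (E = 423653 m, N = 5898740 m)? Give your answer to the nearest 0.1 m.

Two edge vectors: TP2→TP3 = (-31, -351, 51.5), TP2→TP4 = (-645, 80, -202.7).
Normal n = (TP2→TP3) × (TP2→TP4) = (67027.7, -39501.2, -228875).
So ∂z/∂E = −n_x/n_z = 0.292857236 and ∂z/∂N = −n_y/n_z = −0.172588531.
Intercept c from TP2: 330.7 − 124350.99 + 1018239.37 = 894219.08.
At (423653, 5898740): z = 124069.8 − 1018054.9 + 894219.08 = 234.1 m.

234.1 m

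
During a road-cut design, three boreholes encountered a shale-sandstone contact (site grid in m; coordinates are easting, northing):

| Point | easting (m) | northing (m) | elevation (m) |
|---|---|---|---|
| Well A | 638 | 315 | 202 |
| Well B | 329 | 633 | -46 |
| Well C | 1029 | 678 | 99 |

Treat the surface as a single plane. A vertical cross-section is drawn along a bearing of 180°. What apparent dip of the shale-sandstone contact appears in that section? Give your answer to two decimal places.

Let the plane be z = a·easting + b·northing + c.
Well B−Well A: −309a + 318b = −248;  Well C−Well A: 391a + 363b = −103.
Solving gives a = 0.24215, b = −0.54458.
Unit vector along 180° is (sin 180°, cos 180°) = (0.0000, -1.0000).
Slope in that direction = a·(0.0000) + b·(-1.0000) = 0.54458.
Apparent dip = arctan|0.54458| = 28.57° (true dip is 30.8°, so apparent ≤ true as expected).

28.57°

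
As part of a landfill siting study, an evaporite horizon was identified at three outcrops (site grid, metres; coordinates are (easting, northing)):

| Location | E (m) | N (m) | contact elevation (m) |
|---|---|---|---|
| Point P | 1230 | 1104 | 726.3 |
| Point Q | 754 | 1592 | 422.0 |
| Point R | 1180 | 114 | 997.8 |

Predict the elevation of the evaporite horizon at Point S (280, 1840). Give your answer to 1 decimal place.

188.3 m

Let the plane be z = a·E + b·N + c.
Point Q−Point P: −476a + 488b = −304.3;  Point R−Point P: −50a − 990b = 271.5.
Solving gives a = 0.340499, b = −0.291439.
Then c = 726.3 − a·1230 − b·1104 = 629.24.
At (280, 1840): z = 95.3 − 536.2 + 629.24 = 188.3 m.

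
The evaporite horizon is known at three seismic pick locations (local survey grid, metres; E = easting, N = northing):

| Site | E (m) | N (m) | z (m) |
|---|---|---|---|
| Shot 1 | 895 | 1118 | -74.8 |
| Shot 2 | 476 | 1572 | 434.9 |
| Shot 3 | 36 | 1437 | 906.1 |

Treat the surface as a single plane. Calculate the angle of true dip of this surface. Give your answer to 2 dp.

Two edge vectors: Shot 1→Shot 2 = (-419, 454, 509.7), Shot 1→Shot 3 = (-859, 319, 980.9).
Normal n = (Shot 1→Shot 2) × (Shot 1→Shot 3) = (282734.3, -26835.2, 256325).
So ∂z/∂E = −n_x/n_z = −1.10303 and ∂z/∂N = −n_y/n_z = 0.10469.
Gradient magnitude |∇z| = √(a² + b²) = √(1.21668 + 0.01096) = 1.10799.
True dip = arctan(1.10799) = 47.93°, dipping toward E (azimuth ≈ 095°).

47.93°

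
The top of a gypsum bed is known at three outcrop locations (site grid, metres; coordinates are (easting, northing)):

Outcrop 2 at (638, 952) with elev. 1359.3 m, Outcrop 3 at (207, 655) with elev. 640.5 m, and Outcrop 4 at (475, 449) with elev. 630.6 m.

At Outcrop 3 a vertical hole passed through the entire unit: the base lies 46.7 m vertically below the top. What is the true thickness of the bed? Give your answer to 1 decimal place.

26.5 m

Let the plane be z = a·E + b·N + c.
Outcrop 3−Outcrop 2: −431a − 297b = −718.8;  Outcrop 4−Outcrop 2: −163a − 503b = −728.7.
Solving gives a = 0.86192, b = 1.16940.
|∇z| = √(a²+b²) = 1.45272, so dip δ = arctan(1.45272) = 55.46°.
True thickness = vertical thickness × cos δ = 46.7 × cos 55.46° = 26.5 m.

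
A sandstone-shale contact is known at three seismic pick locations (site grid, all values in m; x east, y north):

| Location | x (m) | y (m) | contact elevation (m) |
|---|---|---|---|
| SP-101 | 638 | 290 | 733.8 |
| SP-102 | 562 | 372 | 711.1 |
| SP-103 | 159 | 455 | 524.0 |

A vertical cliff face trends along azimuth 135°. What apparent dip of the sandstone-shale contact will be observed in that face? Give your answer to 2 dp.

12.51°

Let the plane be z = a·x + b·y + c.
SP-102−SP-101: −76a + 82b = −22.7;  SP-103−SP-101: −479a + 165b = −209.8.
Solving gives a = 0.50333, b = 0.18967.
Unit vector along 135° is (sin 135°, cos 135°) = (0.7071, -0.7071).
Slope in that direction = a·(0.7071) + b·(-0.7071) = 0.22179.
Apparent dip = arctan|0.22179| = 12.51° (true dip is 28.3°, so apparent ≤ true as expected).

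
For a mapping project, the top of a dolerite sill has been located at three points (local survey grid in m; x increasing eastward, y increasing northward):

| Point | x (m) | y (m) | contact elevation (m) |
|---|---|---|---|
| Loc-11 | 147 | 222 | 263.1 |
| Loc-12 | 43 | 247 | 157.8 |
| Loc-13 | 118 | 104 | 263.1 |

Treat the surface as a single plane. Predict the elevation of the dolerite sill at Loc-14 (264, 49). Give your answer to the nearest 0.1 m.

Let the plane be z = a·x + b·y + c.
Loc-12−Loc-11: −104a + 25b = −105.3;  Loc-13−Loc-11: −29a − 118b = 0.
Solving gives a = 0.95602, b = −0.23495.
Then c = 263.1 − a·147 − b·222 = 174.72.
At (264, 49): z = 252.4 − 11.5 + 174.72 = 415.6 m.

415.6 m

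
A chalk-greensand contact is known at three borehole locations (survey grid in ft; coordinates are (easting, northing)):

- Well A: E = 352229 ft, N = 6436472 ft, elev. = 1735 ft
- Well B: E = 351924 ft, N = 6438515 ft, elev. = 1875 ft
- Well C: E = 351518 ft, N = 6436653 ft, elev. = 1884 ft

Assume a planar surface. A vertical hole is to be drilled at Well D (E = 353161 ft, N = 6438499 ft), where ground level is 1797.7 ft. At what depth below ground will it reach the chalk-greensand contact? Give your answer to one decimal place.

170.4 ft

Two edge vectors: Well A→Well B = (-305, 2043, 140), Well A→Well C = (-711, 181, 149).
Normal n = (Well A→Well B) × (Well A→Well C) = (279067, -54095, 1397368).
So ∂z/∂E = −n_x/n_z = −0.199709024 and ∂z/∂N = −n_y/n_z = 0.038712064.
Intercept c from Well A: 1735 + 70343.31 − 249169.12 = −177090.81.
At (353161, 6438499): z_contact = −70529.44 + 249247.59 − 177090.81 = 1627.34 ft.
Depth below ground = 1797.7 − 1627.34 = 170.4 ft.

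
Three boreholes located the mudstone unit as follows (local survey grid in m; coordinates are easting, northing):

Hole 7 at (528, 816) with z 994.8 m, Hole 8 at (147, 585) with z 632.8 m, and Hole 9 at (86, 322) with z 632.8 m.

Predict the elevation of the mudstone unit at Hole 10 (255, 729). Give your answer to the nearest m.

Two edge vectors: Hole 7→Hole 8 = (-381, -231, -362), Hole 7→Hole 9 = (-442, -494, -362).
Normal n = (Hole 7→Hole 8) × (Hole 7→Hole 9) = (-95206, 22082, 86112).
So ∂z/∂easting = −n_x/n_z = 1.10561 and ∂z/∂northing = −n_y/n_z = −0.25643.
Intercept c from Hole 7: 994.8 − 583.76 + 209.25 = 620.29.
At (255, 729): z = 281.9 − 186.9 + 620.29 = 715.3 m.

715 m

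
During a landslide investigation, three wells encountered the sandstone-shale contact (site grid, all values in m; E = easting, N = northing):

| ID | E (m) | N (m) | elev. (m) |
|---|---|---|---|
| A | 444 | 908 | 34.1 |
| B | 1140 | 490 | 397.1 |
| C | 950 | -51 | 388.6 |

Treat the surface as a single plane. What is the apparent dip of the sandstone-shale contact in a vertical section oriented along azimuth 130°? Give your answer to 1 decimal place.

23.0°

Let the plane be z = a·E + b·N + c.
B−A: 696a − 418b = 363;  C−A: 506a − 959b = 354.5.
Solving gives a = 0.43850, b = −0.13829.
Unit vector along 130° is (sin 130°, cos 130°) = (0.7660, -0.6428).
Slope in that direction = a·(0.7660) + b·(-0.6428) = 0.42480.
Apparent dip = arctan|0.42480| = 23.0° (true dip is 24.7°, so apparent ≤ true as expected).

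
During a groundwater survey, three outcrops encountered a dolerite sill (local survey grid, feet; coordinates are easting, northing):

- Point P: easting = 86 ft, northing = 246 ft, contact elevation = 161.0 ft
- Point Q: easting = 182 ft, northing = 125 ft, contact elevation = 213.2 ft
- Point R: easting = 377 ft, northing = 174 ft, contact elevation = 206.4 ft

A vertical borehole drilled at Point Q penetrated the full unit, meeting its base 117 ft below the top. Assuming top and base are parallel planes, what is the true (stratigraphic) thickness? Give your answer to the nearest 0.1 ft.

109.1 ft

Let the plane be z = a·easting + b·northing + c.
Point Q−Point P: 96a − 121b = 52.2;  Point R−Point P: 291a − 72b = 45.4.
Solving gives a = 0.06131, b = −0.38276.
|∇z| = √(a²+b²) = 0.38764, so dip δ = arctan(0.38764) = 21.19°.
True thickness = vertical thickness × cos δ = 117 × cos 21.19° = 109.1 ft.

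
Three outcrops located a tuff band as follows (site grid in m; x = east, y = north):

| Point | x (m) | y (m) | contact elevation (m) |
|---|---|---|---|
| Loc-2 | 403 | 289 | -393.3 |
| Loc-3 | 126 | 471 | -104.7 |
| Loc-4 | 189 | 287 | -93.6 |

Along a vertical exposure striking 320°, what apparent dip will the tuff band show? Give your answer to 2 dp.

25.86°

Let the plane be z = a·x + b·y + c.
Loc-3−Loc-2: −277a + 182b = 288.6;  Loc-4−Loc-2: −214a − 2b = 299.7.
Solving gives a = −1.39544, b = −0.53811.
Unit vector along 320° is (sin 320°, cos 320°) = (-0.6428, 0.7660).
Slope in that direction = a·(-0.6428) + b·(0.7660) = 0.48475.
Apparent dip = arctan|0.48475| = 25.86° (true dip is 56.2°, so apparent ≤ true as expected).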